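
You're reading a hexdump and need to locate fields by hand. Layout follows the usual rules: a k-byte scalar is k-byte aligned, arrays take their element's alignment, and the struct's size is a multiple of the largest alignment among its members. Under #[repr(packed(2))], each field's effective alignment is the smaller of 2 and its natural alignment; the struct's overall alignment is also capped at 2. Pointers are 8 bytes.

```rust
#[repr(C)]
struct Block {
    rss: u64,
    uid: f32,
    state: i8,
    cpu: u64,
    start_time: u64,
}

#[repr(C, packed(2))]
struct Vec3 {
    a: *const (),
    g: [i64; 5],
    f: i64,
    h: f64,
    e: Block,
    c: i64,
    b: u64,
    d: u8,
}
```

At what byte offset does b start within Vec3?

Block: 0..8  rss  (8B, 8-aligned); 8..12  uid  (4B, 4-aligned); 12..13  state  (1B, 1-aligned); 13..16  -- padding (3B); 16..24  cpu  (8B, 8-aligned); 24..32  start_time  (8B, 8-aligned); sizeof = 32, alignof = 8
0..8  a  (8B, 2-aligned)
8..48  g  (40B, 2-aligned)
48..56  f  (8B, 2-aligned)
56..64  h  (8B, 2-aligned)
64..96  e  (32B, 2-aligned)
96..104  c  (8B, 2-aligned)
104..112  b  (8B, 2-aligned)

104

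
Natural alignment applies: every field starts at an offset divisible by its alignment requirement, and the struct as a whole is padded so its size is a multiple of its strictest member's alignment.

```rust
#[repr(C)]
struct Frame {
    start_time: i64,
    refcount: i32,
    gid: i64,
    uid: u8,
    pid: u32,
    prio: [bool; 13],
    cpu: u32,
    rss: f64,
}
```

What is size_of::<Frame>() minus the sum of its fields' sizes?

14

@0: start_time [8B, align 8] → 8
@8: refcount [4B, align 4] → 12
+4 pad (align 8)
@16: gid [8B, align 8] → 24
@24: uid [1B, align 1] → 25
+3 pad (align 4)
@28: pid [4B, align 4] → 32
@32: prio [13B, align 1] → 45
+3 pad (align 4)
@48: cpu [4B, align 4] → 52
+4 pad (align 8)
@56: rss [8B, align 8] → 64
size 64, align 8
data bytes 50, size 64 → padding 14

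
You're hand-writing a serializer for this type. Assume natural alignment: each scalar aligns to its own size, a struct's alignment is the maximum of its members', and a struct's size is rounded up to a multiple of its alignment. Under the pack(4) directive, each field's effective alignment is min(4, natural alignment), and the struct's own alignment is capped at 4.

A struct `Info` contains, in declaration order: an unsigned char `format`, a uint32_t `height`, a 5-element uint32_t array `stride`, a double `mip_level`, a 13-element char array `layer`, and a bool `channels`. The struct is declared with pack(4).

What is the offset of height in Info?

@0: format [1B, align 1] → 1
+3 pad (align 4)
@4: height [4B, align 4] → 8

4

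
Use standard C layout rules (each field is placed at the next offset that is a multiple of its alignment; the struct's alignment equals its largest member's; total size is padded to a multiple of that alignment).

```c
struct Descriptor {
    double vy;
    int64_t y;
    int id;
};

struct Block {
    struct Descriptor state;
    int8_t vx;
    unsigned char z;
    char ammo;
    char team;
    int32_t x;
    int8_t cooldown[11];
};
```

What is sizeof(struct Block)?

48

Descriptor: @0: vy [8B, align 8] → 8; @8: y [8B, align 8] → 16; @16: id [4B, align 4] → 20; +4 tail pad (align 8); size 24, align 8
@0: state [24B, align 8] → 24
@24: vx [1B, align 1] → 25
@25: z [1B, align 1] → 26
@26: ammo [1B, align 1] → 27
@27: team [1B, align 1] → 28
@28: x [4B, align 4] → 32
@32: cooldown [11B, align 1] → 43
+5 tail pad (align 8)
size 48, align 8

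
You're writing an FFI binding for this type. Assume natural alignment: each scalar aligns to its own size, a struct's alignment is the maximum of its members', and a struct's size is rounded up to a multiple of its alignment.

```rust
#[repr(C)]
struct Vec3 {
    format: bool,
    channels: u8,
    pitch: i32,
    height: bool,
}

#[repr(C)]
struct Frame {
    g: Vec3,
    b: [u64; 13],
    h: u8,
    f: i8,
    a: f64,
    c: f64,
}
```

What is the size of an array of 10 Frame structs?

Vec3: @0: format [1B, align 1] → 1; @1: channels [1B, align 1] → 2; +2 pad (align 4); @4: pitch [4B, align 4] → 8; @8: height [1B, align 1] → 9; +3 tail pad (align 4); size 12, align 4
@0: g [12B, align 4] → 12
+4 pad (align 8)
@16: b [104B, align 8] → 120
@120: h [1B, align 1] → 121
@121: f [1B, align 1] → 122
+6 pad (align 8)
@128: a [8B, align 8] → 136
@136: c [8B, align 8] → 144
size 144, align 8
array of 10: 10 × 144 = 1440

1440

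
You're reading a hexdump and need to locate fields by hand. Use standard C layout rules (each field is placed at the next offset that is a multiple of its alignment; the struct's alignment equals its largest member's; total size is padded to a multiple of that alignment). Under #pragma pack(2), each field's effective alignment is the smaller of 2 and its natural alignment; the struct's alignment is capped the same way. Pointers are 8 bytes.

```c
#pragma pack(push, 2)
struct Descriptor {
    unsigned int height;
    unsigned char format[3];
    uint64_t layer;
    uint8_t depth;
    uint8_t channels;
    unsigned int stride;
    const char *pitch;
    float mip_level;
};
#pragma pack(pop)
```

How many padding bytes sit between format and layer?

0..4  height  (4B, 2-aligned)
4..7  format  (3B, 1-aligned)
7..8  -- padding (1B)
8..16  layer  (8B, 2-aligned)

1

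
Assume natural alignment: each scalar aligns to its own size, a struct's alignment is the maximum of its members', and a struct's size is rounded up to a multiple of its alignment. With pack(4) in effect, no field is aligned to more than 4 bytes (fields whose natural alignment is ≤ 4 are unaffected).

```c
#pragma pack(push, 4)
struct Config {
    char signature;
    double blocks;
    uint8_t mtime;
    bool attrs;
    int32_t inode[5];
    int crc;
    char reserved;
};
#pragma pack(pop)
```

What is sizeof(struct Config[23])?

1012

@0: signature [1B, align 1] → 1
+3 pad (align 4)
@4: blocks [8B, align 4] → 12
@12: mtime [1B, align 1] → 13
@13: attrs [1B, align 1] → 14
+2 pad (align 4)
@16: inode [20B, align 4] → 36
@36: crc [4B, align 4] → 40
@40: reserved [1B, align 1] → 41
+3 tail pad (align 4)
size 44, align 4
array of 23: 23 × 44 = 1012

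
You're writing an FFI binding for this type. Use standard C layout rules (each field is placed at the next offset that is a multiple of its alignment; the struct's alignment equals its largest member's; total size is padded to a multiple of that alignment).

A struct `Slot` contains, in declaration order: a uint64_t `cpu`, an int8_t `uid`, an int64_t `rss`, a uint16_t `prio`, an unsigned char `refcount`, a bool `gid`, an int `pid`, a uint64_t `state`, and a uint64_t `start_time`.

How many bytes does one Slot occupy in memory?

0..8  cpu  (8B, 8-aligned)
8..9  uid  (1B, 1-aligned)
9..16  -- padding (7B)
16..24  rss  (8B, 8-aligned)
24..26  prio  (2B, 2-aligned)
26..27  refcount  (1B, 1-aligned)
27..28  gid  (1B, 1-aligned)
28..32  pid  (4B, 4-aligned)
32..40  state  (8B, 8-aligned)
40..48  start_time  (8B, 8-aligned)
sizeof = 48, alignof = 8

48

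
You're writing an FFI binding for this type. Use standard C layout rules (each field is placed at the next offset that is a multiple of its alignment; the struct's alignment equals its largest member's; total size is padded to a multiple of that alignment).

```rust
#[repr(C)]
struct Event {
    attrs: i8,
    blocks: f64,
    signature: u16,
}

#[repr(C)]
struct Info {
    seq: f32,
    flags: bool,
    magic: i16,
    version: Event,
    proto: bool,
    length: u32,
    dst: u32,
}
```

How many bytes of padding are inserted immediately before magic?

1

Event: @0: attrs [1B, align 1] → 1; +7 pad (align 8); @8: blocks [8B, align 8] → 16; @16: signature [2B, align 2] → 18; +6 tail pad (align 8); size 24, align 8
@0: seq [4B, align 4] → 4
@4: flags [1B, align 1] → 5
+1 pad (align 2)
@6: magic [2B, align 2] → 8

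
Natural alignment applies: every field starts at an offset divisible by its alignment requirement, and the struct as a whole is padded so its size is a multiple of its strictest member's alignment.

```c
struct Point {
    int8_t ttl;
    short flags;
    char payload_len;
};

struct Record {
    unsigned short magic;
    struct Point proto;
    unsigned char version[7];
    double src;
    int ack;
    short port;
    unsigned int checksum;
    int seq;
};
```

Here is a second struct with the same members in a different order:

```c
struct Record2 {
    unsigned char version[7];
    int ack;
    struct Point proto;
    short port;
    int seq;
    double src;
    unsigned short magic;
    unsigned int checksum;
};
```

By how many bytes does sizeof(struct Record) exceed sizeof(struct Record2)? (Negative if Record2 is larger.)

0

Point: 0..1  ttl  (1B, 1-aligned); 1..2  -- padding (1B); 2..4  flags  (2B, 2-aligned); 4..5  payload_len  (1B, 1-aligned); 5..6  -- tail padding (1B); sizeof = 6, alignof = 2
0..2  magic  (2B, 2-aligned)
2..8  proto  (6B, 2-aligned)
8..15  version  (7B, 1-aligned)
15..16  -- padding (1B)
16..24  src  (8B, 8-aligned)
24..28  ack  (4B, 4-aligned)
28..30  port  (2B, 2-aligned)
30..32  -- padding (2B)
32..36  checksum  (4B, 4-aligned)
36..40  seq  (4B, 4-aligned)
sizeof = 40, alignof = 8
— Record2 —
0..7  version  (7B, 1-aligned)
7..8  -- padding (1B)
8..12  ack  (4B, 4-aligned)
12..18  proto  (6B, 2-aligned)
18..20  port  (2B, 2-aligned)
20..24  seq  (4B, 4-aligned)
24..32  src  (8B, 8-aligned)
32..34  magic  (2B, 2-aligned)
34..36  -- padding (2B)
36..40  checksum  (4B, 4-aligned)
sizeof = 40, alignof = 8
40 − 40 = 0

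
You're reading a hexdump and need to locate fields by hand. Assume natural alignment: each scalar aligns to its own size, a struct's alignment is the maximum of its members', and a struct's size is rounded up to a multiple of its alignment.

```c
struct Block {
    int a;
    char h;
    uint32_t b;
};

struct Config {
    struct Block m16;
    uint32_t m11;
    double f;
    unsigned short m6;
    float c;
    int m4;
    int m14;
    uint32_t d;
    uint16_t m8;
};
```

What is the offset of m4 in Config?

32

Block: a at 0 (size 4, align 4) → ends 4; h at 4 (size 1, align 1) → ends 5; pad 3 to align 4 for b; b at 8 (size 4, align 4) → ends 12; total 12 bytes, alignment 4
m16 at 0 (size 12, align 4) → ends 12
m11 at 12 (size 4, align 4) → ends 16
f at 16 (size 8, align 8) → ends 24
m6 at 24 (size 2, align 2) → ends 26
pad 2 to align 4 for c
c at 28 (size 4, align 4) → ends 32
m4 at 32 (size 4, align 4) → ends 36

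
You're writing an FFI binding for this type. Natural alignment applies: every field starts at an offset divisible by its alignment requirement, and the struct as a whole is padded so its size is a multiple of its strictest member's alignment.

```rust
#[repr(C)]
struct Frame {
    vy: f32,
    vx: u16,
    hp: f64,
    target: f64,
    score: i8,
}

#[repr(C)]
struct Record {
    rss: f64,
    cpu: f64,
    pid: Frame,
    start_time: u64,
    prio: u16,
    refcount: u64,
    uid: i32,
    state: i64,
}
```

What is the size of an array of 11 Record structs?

968

Frame: vy at 0 (size 4, align 4) → ends 4; vx at 4 (size 2, align 2) → ends 6; pad 2 to align 8 for hp; hp at 8 (size 8, align 8) → ends 16; target at 16 (size 8, align 8) → ends 24; score at 24 (size 1, align 1) → ends 25; tail pad 7 to reach multiple of 8; total 32 bytes, alignment 8
rss at 0 (size 8, align 8) → ends 8
cpu at 8 (size 8, align 8) → ends 16
pid at 16 (size 32, align 8) → ends 48
start_time at 48 (size 8, align 8) → ends 56
prio at 56 (size 2, align 2) → ends 58
pad 6 to align 8 for refcount
refcount at 64 (size 8, align 8) → ends 72
uid at 72 (size 4, align 4) → ends 76
pad 4 to align 8 for state
state at 80 (size 8, align 8) → ends 88
total 88 bytes, alignment 8
array of 11: 11 × 88 = 968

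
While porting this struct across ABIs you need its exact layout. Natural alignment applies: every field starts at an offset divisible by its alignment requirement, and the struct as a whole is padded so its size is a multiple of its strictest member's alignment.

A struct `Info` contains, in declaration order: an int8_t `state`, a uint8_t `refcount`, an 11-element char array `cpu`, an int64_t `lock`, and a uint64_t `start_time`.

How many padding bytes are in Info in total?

0..1  state  (1B, 1-aligned)
1..2  refcount  (1B, 1-aligned)
2..13  cpu  (11B, 1-aligned)
13..16  -- padding (3B)
16..24  lock  (8B, 8-aligned)
24..32  start_time  (8B, 8-aligned)
sizeof = 32, alignof = 8
data bytes 29, size 32 → padding 3

3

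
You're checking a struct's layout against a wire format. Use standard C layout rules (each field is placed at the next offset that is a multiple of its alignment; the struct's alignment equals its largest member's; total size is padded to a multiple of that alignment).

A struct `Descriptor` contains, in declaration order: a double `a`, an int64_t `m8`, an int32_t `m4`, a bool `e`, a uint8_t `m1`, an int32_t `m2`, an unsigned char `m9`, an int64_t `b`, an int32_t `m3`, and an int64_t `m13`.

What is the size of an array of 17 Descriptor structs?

952

@0: a [8B, align 8] → 8
@8: m8 [8B, align 8] → 16
@16: m4 [4B, align 4] → 20
@20: e [1B, align 1] → 21
@21: m1 [1B, align 1] → 22
+2 pad (align 4)
@24: m2 [4B, align 4] → 28
@28: m9 [1B, align 1] → 29
+3 pad (align 8)
@32: b [8B, align 8] → 40
@40: m3 [4B, align 4] → 44
+4 pad (align 8)
@48: m13 [8B, align 8] → 56
size 56, align 8
array of 17: 17 × 56 = 952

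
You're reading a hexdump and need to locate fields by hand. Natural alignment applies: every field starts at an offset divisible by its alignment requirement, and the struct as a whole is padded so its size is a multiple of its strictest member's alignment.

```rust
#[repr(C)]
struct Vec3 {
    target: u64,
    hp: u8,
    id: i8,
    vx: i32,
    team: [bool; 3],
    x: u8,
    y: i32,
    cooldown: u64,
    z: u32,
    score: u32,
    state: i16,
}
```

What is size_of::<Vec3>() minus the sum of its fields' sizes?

8

0..8  target  (8B, 8-aligned)
8..9  hp  (1B, 1-aligned)
9..10  id  (1B, 1-aligned)
10..12  -- padding (2B)
12..16  vx  (4B, 4-aligned)
16..19  team  (3B, 1-aligned)
19..20  x  (1B, 1-aligned)
20..24  y  (4B, 4-aligned)
24..32  cooldown  (8B, 8-aligned)
32..36  z  (4B, 4-aligned)
36..40  score  (4B, 4-aligned)
40..42  state  (2B, 2-aligned)
42..48  -- tail padding (6B)
sizeof = 48, alignof = 8
data bytes 40, size 48 → padding 8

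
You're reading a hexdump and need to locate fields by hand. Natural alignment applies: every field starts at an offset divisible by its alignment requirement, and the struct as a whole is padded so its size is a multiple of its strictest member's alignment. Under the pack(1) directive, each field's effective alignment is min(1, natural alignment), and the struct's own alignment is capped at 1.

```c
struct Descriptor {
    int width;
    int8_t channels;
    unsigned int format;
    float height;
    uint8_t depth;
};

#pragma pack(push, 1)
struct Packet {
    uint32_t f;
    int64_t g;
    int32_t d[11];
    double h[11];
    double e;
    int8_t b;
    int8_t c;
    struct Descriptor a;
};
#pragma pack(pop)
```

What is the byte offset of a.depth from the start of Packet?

170

Descriptor: 0..4  width  (4B, 4-aligned); 4..5  channels  (1B, 1-aligned); 5..8  -- padding (3B); 8..12  format  (4B, 4-aligned); 12..16  height  (4B, 4-aligned); 16..17  depth  (1B, 1-aligned); 17..20  -- tail padding (3B); sizeof = 20, alignof = 4
0..4  f  (4B, 1-aligned)
4..12  g  (8B, 1-aligned)
12..56  d  (44B, 1-aligned)
56..144  h  (88B, 1-aligned)
144..152  e  (8B, 1-aligned)
152..153  b  (1B, 1-aligned)
153..154  c  (1B, 1-aligned)
154..174  a  (20B, 1-aligned)
within Descriptor: depth at 16
154 + 16 = 170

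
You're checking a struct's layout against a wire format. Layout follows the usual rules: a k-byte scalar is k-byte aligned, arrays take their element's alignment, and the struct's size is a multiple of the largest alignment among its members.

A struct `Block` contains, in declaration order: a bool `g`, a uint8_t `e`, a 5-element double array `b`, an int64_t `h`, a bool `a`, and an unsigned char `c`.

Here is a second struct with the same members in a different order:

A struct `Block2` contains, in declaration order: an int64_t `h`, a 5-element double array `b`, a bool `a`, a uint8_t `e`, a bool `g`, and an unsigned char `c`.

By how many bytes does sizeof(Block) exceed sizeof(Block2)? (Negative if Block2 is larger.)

8

g at 0 (size 1, align 1) → ends 1
e at 1 (size 1, align 1) → ends 2
pad 6 to align 8 for b
b at 8 (size 40, align 8) → ends 48
h at 48 (size 8, align 8) → ends 56
a at 56 (size 1, align 1) → ends 57
c at 57 (size 1, align 1) → ends 58
tail pad 6 to reach multiple of 8
total 64 bytes, alignment 8
— Block2 —
h at 0 (size 8, align 8) → ends 8
b at 8 (size 40, align 8) → ends 48
a at 48 (size 1, align 1) → ends 49
e at 49 (size 1, align 1) → ends 50
g at 50 (size 1, align 1) → ends 51
c at 51 (size 1, align 1) → ends 52
tail pad 4 to reach multiple of 8
total 56 bytes, alignment 8
64 − 56 = 8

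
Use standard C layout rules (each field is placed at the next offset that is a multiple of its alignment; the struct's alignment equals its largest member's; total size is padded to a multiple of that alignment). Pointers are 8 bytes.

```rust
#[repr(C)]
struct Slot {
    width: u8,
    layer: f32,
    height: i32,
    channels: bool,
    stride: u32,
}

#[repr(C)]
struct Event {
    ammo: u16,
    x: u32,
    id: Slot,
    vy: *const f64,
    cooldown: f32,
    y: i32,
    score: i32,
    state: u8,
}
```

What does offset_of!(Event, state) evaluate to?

52

Slot: 0..1  width  (1B, 1-aligned); 1..4  -- padding (3B); 4..8  layer  (4B, 4-aligned); 8..12  height  (4B, 4-aligned); 12..13  channels  (1B, 1-aligned); 13..16  -- padding (3B); 16..20  stride  (4B, 4-aligned); sizeof = 20, alignof = 4
0..2  ammo  (2B, 2-aligned)
2..4  -- padding (2B)
4..8  x  (4B, 4-aligned)
8..28  id  (20B, 4-aligned)
28..32  -- padding (4B)
32..40  vy  (8B, 8-aligned)
40..44  cooldown  (4B, 4-aligned)
44..48  y  (4B, 4-aligned)
48..52  score  (4B, 4-aligned)
52..53  state  (1B, 1-aligned)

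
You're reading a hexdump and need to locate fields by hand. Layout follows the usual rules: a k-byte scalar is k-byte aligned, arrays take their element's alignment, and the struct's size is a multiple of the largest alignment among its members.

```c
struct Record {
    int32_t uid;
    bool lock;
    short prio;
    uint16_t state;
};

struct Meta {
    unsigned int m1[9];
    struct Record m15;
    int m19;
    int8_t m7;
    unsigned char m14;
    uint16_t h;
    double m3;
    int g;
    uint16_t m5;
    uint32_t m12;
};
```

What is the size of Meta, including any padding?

Record: uid at 0 (size 4, align 4) → ends 4; lock at 4 (size 1, align 1) → ends 5; pad 1 to align 2 for prio; prio at 6 (size 2, align 2) → ends 8; state at 8 (size 2, align 2) → ends 10; tail pad 2 to reach multiple of 4; total 12 bytes, alignment 4
m1 at 0 (size 36, align 4) → ends 36
m15 at 36 (size 12, align 4) → ends 48
m19 at 48 (size 4, align 4) → ends 52
m7 at 52 (size 1, align 1) → ends 53
m14 at 53 (size 1, align 1) → ends 54
h at 54 (size 2, align 2) → ends 56
m3 at 56 (size 8, align 8) → ends 64
g at 64 (size 4, align 4) → ends 68
m5 at 68 (size 2, align 2) → ends 70
pad 2 to align 4 for m12
m12 at 72 (size 4, align 4) → ends 76
tail pad 4 to reach multiple of 8
total 80 bytes, alignment 8

80 bytes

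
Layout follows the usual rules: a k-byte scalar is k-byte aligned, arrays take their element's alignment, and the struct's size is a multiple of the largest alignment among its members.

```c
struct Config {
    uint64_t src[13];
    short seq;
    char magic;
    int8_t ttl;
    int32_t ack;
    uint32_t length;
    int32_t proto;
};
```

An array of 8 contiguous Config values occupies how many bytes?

960

@0: src [104B, align 8] → 104
@104: seq [2B, align 2] → 106
@106: magic [1B, align 1] → 107
@107: ttl [1B, align 1] → 108
@108: ack [4B, align 4] → 112
@112: length [4B, align 4] → 116
@116: proto [4B, align 4] → 120
size 120, align 8
array of 8: 8 × 120 = 960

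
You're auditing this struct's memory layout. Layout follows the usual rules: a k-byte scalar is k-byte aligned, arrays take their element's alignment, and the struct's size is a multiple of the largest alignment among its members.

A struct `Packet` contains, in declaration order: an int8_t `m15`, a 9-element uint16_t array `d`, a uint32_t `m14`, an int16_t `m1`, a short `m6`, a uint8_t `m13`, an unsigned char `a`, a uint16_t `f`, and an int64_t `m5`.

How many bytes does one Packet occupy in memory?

40 bytes

m15 at 0 (size 1, align 1) → ends 1
pad 1 to align 2 for d
d at 2 (size 18, align 2) → ends 20
m14 at 20 (size 4, align 4) → ends 24
m1 at 24 (size 2, align 2) → ends 26
m6 at 26 (size 2, align 2) → ends 28
m13 at 28 (size 1, align 1) → ends 29
a at 29 (size 1, align 1) → ends 30
f at 30 (size 2, align 2) → ends 32
m5 at 32 (size 8, align 8) → ends 40
total 40 bytes, alignment 8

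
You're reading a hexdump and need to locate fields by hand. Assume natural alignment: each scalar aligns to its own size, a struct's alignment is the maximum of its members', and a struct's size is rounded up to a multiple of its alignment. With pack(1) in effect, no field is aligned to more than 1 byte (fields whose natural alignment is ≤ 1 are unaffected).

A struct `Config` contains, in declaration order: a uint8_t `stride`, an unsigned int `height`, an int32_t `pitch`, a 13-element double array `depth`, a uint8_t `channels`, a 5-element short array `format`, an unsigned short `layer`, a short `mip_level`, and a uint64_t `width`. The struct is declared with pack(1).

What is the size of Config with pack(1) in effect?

136

stride at 0 (size 1, align 1) → ends 1
height at 1 (size 4, align 1) → ends 5
pitch at 5 (size 4, align 1) → ends 9
depth at 9 (size 104, align 1) → ends 113
channels at 113 (size 1, align 1) → ends 114
format at 114 (size 10, align 1) → ends 124
layer at 124 (size 2, align 1) → ends 126
mip_level at 126 (size 2, align 1) → ends 128
width at 128 (size 8, align 1) → ends 136
total 136 bytes, alignment 1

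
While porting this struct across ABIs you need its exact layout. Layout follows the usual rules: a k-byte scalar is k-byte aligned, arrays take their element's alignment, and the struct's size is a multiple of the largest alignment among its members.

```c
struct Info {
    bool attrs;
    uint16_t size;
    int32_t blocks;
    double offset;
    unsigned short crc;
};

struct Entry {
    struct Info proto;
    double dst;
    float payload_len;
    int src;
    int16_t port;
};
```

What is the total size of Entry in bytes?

48 bytes

Info: 0..1  attrs  (1B, 1-aligned); 1..2  -- padding (1B); 2..4  size  (2B, 2-aligned); 4..8  blocks  (4B, 4-aligned); 8..16  offset  (8B, 8-aligned); 16..18  crc  (2B, 2-aligned); 18..24  -- tail padding (6B); sizeof = 24, alignof = 8
0..24  proto  (24B, 8-aligned)
24..32  dst  (8B, 8-aligned)
32..36  payload_len  (4B, 4-aligned)
36..40  src  (4B, 4-aligned)
40..42  port  (2B, 2-aligned)
42..48  -- tail padding (6B)
sizeof = 48, alignof = 8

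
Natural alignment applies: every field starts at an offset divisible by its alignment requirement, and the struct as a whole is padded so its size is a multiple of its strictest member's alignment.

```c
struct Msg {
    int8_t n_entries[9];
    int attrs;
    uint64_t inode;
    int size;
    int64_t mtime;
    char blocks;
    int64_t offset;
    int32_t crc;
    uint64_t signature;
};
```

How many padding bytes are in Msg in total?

18

n_entries at 0 (size 9, align 1) → ends 9
pad 3 to align 4 for attrs
attrs at 12 (size 4, align 4) → ends 16
inode at 16 (size 8, align 8) → ends 24
size at 24 (size 4, align 4) → ends 28
pad 4 to align 8 for mtime
mtime at 32 (size 8, align 8) → ends 40
blocks at 40 (size 1, align 1) → ends 41
pad 7 to align 8 for offset
offset at 48 (size 8, align 8) → ends 56
crc at 56 (size 4, align 4) → ends 60
pad 4 to align 8 for signature
signature at 64 (size 8, align 8) → ends 72
total 72 bytes, alignment 8
data bytes 54, size 72 → padding 18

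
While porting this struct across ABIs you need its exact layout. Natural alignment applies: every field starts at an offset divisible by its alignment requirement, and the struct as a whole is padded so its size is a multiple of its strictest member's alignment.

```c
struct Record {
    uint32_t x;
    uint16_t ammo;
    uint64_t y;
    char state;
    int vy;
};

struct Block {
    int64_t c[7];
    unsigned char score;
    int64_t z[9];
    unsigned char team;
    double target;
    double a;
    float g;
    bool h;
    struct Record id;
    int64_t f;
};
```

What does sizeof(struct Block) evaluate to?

Record: x at 0 (size 4, align 4) → ends 4; ammo at 4 (size 2, align 2) → ends 6; pad 2 to align 8 for y; y at 8 (size 8, align 8) → ends 16; state at 16 (size 1, align 1) → ends 17; pad 3 to align 4 for vy; vy at 20 (size 4, align 4) → ends 24; total 24 bytes, alignment 8
c at 0 (size 56, align 8) → ends 56
score at 56 (size 1, align 1) → ends 57
pad 7 to align 8 for z
z at 64 (size 72, align 8) → ends 136
team at 136 (size 1, align 1) → ends 137
pad 7 to align 8 for target
target at 144 (size 8, align 8) → ends 152
a at 152 (size 8, align 8) → ends 160
g at 160 (size 4, align 4) → ends 164
h at 164 (size 1, align 1) → ends 165
pad 3 to align 8 for id
id at 168 (size 24, align 8) → ends 192
f at 192 (size 8, align 8) → ends 200
total 200 bytes, alignment 8

200 bytes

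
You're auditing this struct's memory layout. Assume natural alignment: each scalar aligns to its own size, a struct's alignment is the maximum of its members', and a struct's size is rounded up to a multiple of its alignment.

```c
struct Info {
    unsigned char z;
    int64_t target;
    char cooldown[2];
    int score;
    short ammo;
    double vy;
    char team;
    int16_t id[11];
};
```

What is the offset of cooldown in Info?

16

0..1  z  (1B, 1-aligned)
1..8  -- padding (7B)
8..16  target  (8B, 8-aligned)
16..18  cooldown  (2B, 1-aligned)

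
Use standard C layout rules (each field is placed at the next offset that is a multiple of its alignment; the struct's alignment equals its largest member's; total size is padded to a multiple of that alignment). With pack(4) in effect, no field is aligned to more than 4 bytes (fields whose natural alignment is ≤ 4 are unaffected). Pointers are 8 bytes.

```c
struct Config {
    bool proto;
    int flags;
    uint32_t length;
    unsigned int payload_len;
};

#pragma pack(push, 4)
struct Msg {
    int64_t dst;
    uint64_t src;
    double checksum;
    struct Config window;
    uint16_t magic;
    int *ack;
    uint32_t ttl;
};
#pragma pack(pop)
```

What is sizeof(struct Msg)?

56 bytes

Config: @0: proto [1B, align 1] → 1; +3 pad (align 4); @4: flags [4B, align 4] → 8; @8: length [4B, align 4] → 12; @12: payload_len [4B, align 4] → 16; size 16, align 4
@0: dst [8B, align 4] → 8
@8: src [8B, align 4] → 16
@16: checksum [8B, align 4] → 24
@24: window [16B, align 4] → 40
@40: magic [2B, align 2] → 42
+2 pad (align 4)
@44: ack [8B, align 4] → 52
@52: ttl [4B, align 4] → 56
size 56, align 4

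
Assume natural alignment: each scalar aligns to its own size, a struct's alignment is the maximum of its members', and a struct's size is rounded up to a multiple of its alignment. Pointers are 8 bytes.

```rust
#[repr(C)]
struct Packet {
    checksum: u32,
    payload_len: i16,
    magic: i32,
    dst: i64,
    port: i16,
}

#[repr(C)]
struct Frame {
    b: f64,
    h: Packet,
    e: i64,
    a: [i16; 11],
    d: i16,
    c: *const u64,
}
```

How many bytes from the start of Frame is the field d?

70

Packet: 0..4  checksum  (4B, 4-aligned); 4..6  payload_len  (2B, 2-aligned); 6..8  -- padding (2B); 8..12  magic  (4B, 4-aligned); 12..16  -- padding (4B); 16..24  dst  (8B, 8-aligned); 24..26  port  (2B, 2-aligned); 26..32  -- tail padding (6B); sizeof = 32, alignof = 8
0..8  b  (8B, 8-aligned)
8..40  h  (32B, 8-aligned)
40..48  e  (8B, 8-aligned)
48..70  a  (22B, 2-aligned)
70..72  d  (2B, 2-aligned)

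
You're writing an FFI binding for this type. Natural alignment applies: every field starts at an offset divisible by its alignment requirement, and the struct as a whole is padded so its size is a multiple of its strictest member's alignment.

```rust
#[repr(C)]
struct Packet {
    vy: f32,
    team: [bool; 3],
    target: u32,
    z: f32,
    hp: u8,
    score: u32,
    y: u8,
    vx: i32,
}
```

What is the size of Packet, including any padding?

32

vy at 0 (size 4, align 4) → ends 4
team at 4 (size 3, align 1) → ends 7
pad 1 to align 4 for target
target at 8 (size 4, align 4) → ends 12
z at 12 (size 4, align 4) → ends 16
hp at 16 (size 1, align 1) → ends 17
pad 3 to align 4 for score
score at 20 (size 4, align 4) → ends 24
y at 24 (size 1, align 1) → ends 25
pad 3 to align 4 for vx
vx at 28 (size 4, align 4) → ends 32
total 32 bytes, alignment 4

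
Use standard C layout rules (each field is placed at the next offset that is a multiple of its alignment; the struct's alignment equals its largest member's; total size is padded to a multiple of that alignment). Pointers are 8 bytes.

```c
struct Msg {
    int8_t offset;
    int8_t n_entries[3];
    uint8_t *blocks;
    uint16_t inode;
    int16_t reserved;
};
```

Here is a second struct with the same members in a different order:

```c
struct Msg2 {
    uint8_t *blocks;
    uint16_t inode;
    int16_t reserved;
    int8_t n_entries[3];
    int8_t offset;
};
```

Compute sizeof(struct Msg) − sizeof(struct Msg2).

8

offset at 0 (size 1, align 1) → ends 1
n_entries at 1 (size 3, align 1) → ends 4
pad 4 to align 8 for blocks
blocks at 8 (size 8, align 8) → ends 16
inode at 16 (size 2, align 2) → ends 18
reserved at 18 (size 2, align 2) → ends 20
tail pad 4 to reach multiple of 8
total 24 bytes, alignment 8
— Msg2 —
blocks at 0 (size 8, align 8) → ends 8
inode at 8 (size 2, align 2) → ends 10
reserved at 10 (size 2, align 2) → ends 12
n_entries at 12 (size 3, align 1) → ends 15
offset at 15 (size 1, align 1) → ends 16
total 16 bytes, alignment 8
24 − 16 = 8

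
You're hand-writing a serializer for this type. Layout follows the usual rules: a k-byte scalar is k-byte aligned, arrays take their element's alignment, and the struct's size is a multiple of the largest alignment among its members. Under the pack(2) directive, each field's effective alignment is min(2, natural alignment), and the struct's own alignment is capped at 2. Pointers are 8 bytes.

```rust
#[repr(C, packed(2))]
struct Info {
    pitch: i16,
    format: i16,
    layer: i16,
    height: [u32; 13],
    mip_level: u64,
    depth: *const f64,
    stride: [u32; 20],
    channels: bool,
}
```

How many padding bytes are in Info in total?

1

pitch at 0 (size 2, align 2) → ends 2
format at 2 (size 2, align 2) → ends 4
layer at 4 (size 2, align 2) → ends 6
height at 6 (size 52, align 2) → ends 58
mip_level at 58 (size 8, align 2) → ends 66
depth at 66 (size 8, align 2) → ends 74
stride at 74 (size 80, align 2) → ends 154
channels at 154 (size 1, align 1) → ends 155
tail pad 1 to reach multiple of 2
total 156 bytes, alignment 2
data bytes 155, size 156 → padding 1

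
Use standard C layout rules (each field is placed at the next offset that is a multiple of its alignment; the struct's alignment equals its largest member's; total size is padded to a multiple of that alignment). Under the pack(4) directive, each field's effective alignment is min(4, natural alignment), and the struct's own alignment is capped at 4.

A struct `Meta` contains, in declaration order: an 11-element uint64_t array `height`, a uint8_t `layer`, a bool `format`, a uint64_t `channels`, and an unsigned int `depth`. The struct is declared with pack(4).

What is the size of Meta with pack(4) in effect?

104

@0: height [88B, align 4] → 88
@88: layer [1B, align 1] → 89
@89: format [1B, align 1] → 90
+2 pad (align 4)
@92: channels [8B, align 4] → 100
@100: depth [4B, align 4] → 104
size 104, align 4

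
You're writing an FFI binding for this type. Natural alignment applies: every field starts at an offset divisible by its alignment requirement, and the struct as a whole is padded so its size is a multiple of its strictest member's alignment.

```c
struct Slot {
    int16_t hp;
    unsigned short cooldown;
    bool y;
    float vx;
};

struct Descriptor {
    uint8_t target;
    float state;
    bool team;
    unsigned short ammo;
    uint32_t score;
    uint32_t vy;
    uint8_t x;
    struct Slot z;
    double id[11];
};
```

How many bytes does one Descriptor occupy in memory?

128

Slot: hp at 0 (size 2, align 2) → ends 2; cooldown at 2 (size 2, align 2) → ends 4; y at 4 (size 1, align 1) → ends 5; pad 3 to align 4 for vx; vx at 8 (size 4, align 4) → ends 12; total 12 bytes, alignment 4
target at 0 (size 1, align 1) → ends 1
pad 3 to align 4 for state
state at 4 (size 4, align 4) → ends 8
team at 8 (size 1, align 1) → ends 9
pad 1 to align 2 for ammo
ammo at 10 (size 2, align 2) → ends 12
score at 12 (size 4, align 4) → ends 16
vy at 16 (size 4, align 4) → ends 20
x at 20 (size 1, align 1) → ends 21
pad 3 to align 4 for z
z at 24 (size 12, align 4) → ends 36
pad 4 to align 8 for id
id at 40 (size 88, align 8) → ends 128
total 128 bytes, alignment 8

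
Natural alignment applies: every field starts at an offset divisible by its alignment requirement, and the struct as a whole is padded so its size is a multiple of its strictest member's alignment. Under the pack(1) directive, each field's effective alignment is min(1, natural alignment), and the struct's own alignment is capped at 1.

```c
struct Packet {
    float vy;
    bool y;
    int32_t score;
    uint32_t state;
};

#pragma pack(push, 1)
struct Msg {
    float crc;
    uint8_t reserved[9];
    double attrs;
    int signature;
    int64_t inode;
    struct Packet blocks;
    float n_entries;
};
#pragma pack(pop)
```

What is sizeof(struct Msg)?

Packet: 0..4  vy  (4B, 4-aligned); 4..5  y  (1B, 1-aligned); 5..8  -- padding (3B); 8..12  score  (4B, 4-aligned); 12..16  state  (4B, 4-aligned); sizeof = 16, alignof = 4
0..4  crc  (4B, 1-aligned)
4..13  reserved  (9B, 1-aligned)
13..21  attrs  (8B, 1-aligned)
21..25  signature  (4B, 1-aligned)
25..33  inode  (8B, 1-aligned)
33..49  blocks  (16B, 1-aligned)
49..53  n_entries  (4B, 1-aligned)
sizeof = 53, alignof = 1

53 bytes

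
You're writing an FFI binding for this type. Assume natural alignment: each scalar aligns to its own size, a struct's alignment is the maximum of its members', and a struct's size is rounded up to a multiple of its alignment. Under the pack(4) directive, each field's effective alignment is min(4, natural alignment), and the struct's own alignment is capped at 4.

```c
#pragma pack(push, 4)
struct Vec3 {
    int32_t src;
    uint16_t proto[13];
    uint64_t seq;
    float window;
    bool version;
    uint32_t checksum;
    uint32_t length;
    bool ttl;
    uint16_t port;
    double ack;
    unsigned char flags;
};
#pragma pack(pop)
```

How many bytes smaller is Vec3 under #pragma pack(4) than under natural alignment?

8

natural layout:
  @0: src [4B, align 4] → 4
  @4: proto [26B, align 2] → 30
  +2 pad (align 8)
  @32: seq [8B, align 8] → 40
  @40: window [4B, align 4] → 44
  @44: version [1B, align 1] → 45
  +3 pad (align 4)
  @48: checksum [4B, align 4] → 52
  @52: length [4B, align 4] → 56
  @56: ttl [1B, align 1] → 57
  +1 pad (align 2)
  @58: port [2B, align 2] → 60
  +4 pad (align 8)
  @64: ack [8B, align 8] → 72
  @72: flags [1B, align 1] → 73
  +7 tail pad (align 8)
  size 80, align 8
packed(4) layout:
  @0: src [4B, align 4] → 4
  @4: proto [26B, align 2] → 30
  +2 pad (align 4)
  @32: seq [8B, align 4] → 40
  @40: window [4B, align 4] → 44
  @44: version [1B, align 1] → 45
  +3 pad (align 4)
  @48: checksum [4B, align 4] → 52
  @52: length [4B, align 4] → 56
  @56: ttl [1B, align 1] → 57
  +1 pad (align 2)
  @58: port [2B, align 2] → 60
  @60: ack [8B, align 4] → 68
  @68: flags [1B, align 1] → 69
  +3 tail pad (align 4)
  size 72, align 4
80 − 72 = 8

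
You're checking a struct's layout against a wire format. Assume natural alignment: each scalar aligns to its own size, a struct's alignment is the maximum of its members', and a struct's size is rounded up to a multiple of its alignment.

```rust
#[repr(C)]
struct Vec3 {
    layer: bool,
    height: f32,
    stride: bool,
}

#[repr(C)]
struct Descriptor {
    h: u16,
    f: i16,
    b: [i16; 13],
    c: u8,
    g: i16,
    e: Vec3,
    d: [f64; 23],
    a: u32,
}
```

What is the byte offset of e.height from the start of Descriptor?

40

Vec3: 0..1  layer  (1B, 1-aligned); 1..4  -- padding (3B); 4..8  height  (4B, 4-aligned); 8..9  stride  (1B, 1-aligned); 9..12  -- tail padding (3B); sizeof = 12, alignof = 4
0..2  h  (2B, 2-aligned)
2..4  f  (2B, 2-aligned)
4..30  b  (26B, 2-aligned)
30..31  c  (1B, 1-aligned)
31..32  -- padding (1B)
32..34  g  (2B, 2-aligned)
34..36  -- padding (2B)
36..48  e  (12B, 4-aligned)
within Vec3: height at 4
36 + 4 = 40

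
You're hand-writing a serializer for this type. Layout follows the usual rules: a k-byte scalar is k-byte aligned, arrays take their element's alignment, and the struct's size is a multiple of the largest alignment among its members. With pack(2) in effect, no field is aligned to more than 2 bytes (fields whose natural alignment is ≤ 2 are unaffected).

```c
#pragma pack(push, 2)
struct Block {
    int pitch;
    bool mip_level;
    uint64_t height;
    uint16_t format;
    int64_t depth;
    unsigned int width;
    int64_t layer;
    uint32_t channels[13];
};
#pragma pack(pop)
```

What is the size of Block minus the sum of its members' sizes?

1

pitch at 0 (size 4, align 2) → ends 4
mip_level at 4 (size 1, align 1) → ends 5
pad 1 to align 2 for height
height at 6 (size 8, align 2) → ends 14
format at 14 (size 2, align 2) → ends 16
depth at 16 (size 8, align 2) → ends 24
width at 24 (size 4, align 2) → ends 28
layer at 28 (size 8, align 2) → ends 36
channels at 36 (size 52, align 2) → ends 88
total 88 bytes, alignment 2
data bytes 87, size 88 → padding 1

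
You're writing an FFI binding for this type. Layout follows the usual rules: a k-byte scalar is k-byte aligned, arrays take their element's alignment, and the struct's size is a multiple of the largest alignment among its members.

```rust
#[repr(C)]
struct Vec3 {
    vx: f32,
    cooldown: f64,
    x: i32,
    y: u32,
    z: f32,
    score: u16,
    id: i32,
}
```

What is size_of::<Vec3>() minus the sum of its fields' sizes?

10

@0: vx [4B, align 4] → 4
+4 pad (align 8)
@8: cooldown [8B, align 8] → 16
@16: x [4B, align 4] → 20
@20: y [4B, align 4] → 24
@24: z [4B, align 4] → 28
@28: score [2B, align 2] → 30
+2 pad (align 4)
@32: id [4B, align 4] → 36
+4 tail pad (align 8)
size 40, align 8
data bytes 30, size 40 → padding 10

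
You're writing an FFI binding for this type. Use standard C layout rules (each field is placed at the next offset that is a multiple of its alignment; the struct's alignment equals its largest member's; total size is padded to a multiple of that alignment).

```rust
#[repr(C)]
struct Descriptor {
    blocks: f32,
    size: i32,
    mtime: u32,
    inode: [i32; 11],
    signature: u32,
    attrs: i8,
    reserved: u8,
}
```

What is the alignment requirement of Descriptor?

4

member alignments: blocks=4, size=4, mtime=4, inode=4, signature=4, attrs=1, reserved=1
max = 4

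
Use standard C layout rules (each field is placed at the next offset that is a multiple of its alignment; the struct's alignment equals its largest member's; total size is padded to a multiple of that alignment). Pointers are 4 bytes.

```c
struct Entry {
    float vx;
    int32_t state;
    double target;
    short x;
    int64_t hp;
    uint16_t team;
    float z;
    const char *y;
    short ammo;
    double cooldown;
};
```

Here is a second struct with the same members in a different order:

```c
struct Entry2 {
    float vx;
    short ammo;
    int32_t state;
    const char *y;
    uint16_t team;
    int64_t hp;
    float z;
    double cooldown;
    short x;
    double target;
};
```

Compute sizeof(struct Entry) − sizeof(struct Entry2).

0..4  vx  (4B, 4-aligned)
4..8  state  (4B, 4-aligned)
8..16  target  (8B, 8-aligned)
16..18  x  (2B, 2-aligned)
18..24  -- padding (6B)
24..32  hp  (8B, 8-aligned)
32..34  team  (2B, 2-aligned)
34..36  -- padding (2B)
36..40  z  (4B, 4-aligned)
40..44  y  (4B, 4-aligned)
44..46  ammo  (2B, 2-aligned)
46..48  -- padding (2B)
48..56  cooldown  (8B, 8-aligned)
sizeof = 56, alignof = 8
— Entry2 —
0..4  vx  (4B, 4-aligned)
4..6  ammo  (2B, 2-aligned)
6..8  -- padding (2B)
8..12  state  (4B, 4-aligned)
12..16  y  (4B, 4-aligned)
16..18  team  (2B, 2-aligned)
18..24  -- padding (6B)
24..32  hp  (8B, 8-aligned)
32..36  z  (4B, 4-aligned)
36..40  -- padding (4B)
40..48  cooldown  (8B, 8-aligned)
48..50  x  (2B, 2-aligned)
50..56  -- padding (6B)
56..64  target  (8B, 8-aligned)
sizeof = 64, alignof = 8
56 − 64 = -8

-8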